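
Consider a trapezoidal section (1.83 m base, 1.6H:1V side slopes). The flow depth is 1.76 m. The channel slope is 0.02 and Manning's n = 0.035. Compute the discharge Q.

Q = 32.3 m³/s

With bottom width b = 1.83 m and side slope z = 1.6: A = (b + zy)y = (1.83 + 1.6×1.76)×1.76 = 8.177 m²; P = b + 2y√(1+z²) = 1.83 + 2×1.76×1.887 = 8.472 m.
Hydraulic radius R = A/P = 8.177/8.472 = 0.9652 m.
Manning's equation: Q = (1/n) A R^(2/3) S^(1/2) = (1/0.035) × 8.177 × 0.9652^(2/3) × 0.02^(1/2) = 32.3 m³/s.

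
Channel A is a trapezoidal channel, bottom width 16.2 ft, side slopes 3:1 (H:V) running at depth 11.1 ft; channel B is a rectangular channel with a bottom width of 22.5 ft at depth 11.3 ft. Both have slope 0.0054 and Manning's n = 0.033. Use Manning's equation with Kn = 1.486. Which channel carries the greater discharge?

Channel A: With bottom width b = 16.2 ft and side slope z = 3: A = (b + zy)y = (16.2 + 3×11.1)×11.1 = 549.4 ft²; P = b + 2y√(1+z²) = 16.2 + 2×11.1×3.162 = 86.4 ft. Hydraulic radius R = A/P = 549.4/86.4 = 6.359 ft. Q_A = (1.486/0.033)·549.4·6.359^(2/3)·√0.0054 = 6241 ft³/s.
Channel B: Flow area A = b·y = 22.5 × 11.3 = 254.3 ft². Wetted perimeter P = b + 2y = 22.5 + 2×11.3 = 45.1 ft. Hydraulic radius R = A/P = 254.3/45.1 = 5.637 ft. Q_B = (1.486/0.033)·254.3·5.637^(2/3)·√0.0054 = 2665 ft³/s.
Q_A = 6241 ft³/s vs Q_B = 2665 ft³/s, so channel A carries more.

channel A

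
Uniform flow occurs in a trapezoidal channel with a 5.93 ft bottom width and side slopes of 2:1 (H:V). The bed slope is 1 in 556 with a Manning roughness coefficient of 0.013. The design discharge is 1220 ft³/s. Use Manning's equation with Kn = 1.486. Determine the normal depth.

Manning's equation rearranged: A R^(2/3) = nQ / (1.486·√S) = 0.013 × 1220 / (1.486 × √0.001799) = 251.7.
At y = 6.93 ft: A R^(2/3) = 328.9 — over.
At y = 4.76 ft: A R^(2/3) = 142.7 — short.
At y = 6.16 ft: A R^(2/3) = 252.1 — matches.

y_n = 6.16 ft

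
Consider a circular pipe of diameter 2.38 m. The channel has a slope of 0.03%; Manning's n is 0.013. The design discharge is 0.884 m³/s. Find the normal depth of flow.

y_n = 0.742 m

Manning's equation rearranged: A R^(2/3) = nQ / (1·√S) = 0.013 × 0.884 / (√0.0003) = 0.6635.
Trying y = 0.816 m: A R^(2/3) = 0.7959 — too large.
Trying y = 0.742 m: A R^(2/3) = 0.6638 — close enough.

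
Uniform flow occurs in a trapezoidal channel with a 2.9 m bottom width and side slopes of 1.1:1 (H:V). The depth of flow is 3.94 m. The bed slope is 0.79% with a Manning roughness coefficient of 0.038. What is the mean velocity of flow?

V = 3.65 m/s

With bottom width b = 2.9 m and side slope z = 1.1: A = (b + zy)y = (2.9 + 1.1×3.94)×3.94 = 28.5 m²; P = b + 2y√(1+z²) = 2.9 + 2×3.94×1.487 = 14.61 m.
Hydraulic radius R = A/P = 28.5/14.61 = 1.95 m.
From Manning's equation, V = (1/n) R^(2/3) S^(1/2) = (1/0.038) × 1.95^(2/3) × 0.0079^(1/2) = 3.65 m/s.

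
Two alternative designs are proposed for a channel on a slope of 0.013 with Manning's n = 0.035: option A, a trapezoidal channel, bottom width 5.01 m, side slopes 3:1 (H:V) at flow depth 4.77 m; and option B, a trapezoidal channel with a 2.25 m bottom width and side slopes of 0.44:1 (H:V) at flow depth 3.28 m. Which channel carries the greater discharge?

channel A

Channel A: With bottom width b = 5.01 m and side slope z = 3: A = (b + zy)y = (5.01 + 3×4.77)×4.77 = 92.16 m²; P = b + 2y√(1+z²) = 5.01 + 2×4.77×3.162 = 35.18 m. Hydraulic radius R = A/P = 92.16/35.18 = 2.62 m. Q_A = (1/0.035)·92.16·2.62^(2/3)·√0.013 = 570.5 m³/s.
Channel B: With bottom width b = 2.25 m and side slope z = 0.44: A = (b + zy)y = (2.25 + 0.44×3.28)×3.28 = 12.11 m²; P = b + 2y√(1+z²) = 2.25 + 2×3.28×1.093 = 9.417 m. Hydraulic radius R = A/P = 12.11/9.417 = 1.286 m. Q_B = (1/0.035)·12.11·1.286^(2/3)·√0.013 = 46.68 m³/s.
Q_A = 570.5 m³/s vs Q_B = 46.68 m³/s, so channel A carries more.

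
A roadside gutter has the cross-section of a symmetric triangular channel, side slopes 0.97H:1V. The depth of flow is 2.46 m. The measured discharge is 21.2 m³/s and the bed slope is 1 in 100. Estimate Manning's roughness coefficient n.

n = 0.025

For a triangular section with side slope z = 0.97: A = zy² = 0.97×2.46² = 5.87 m²; P = 2y√(1+z²) = 2×2.46×1.393 = 6.854 m.
Hydraulic radius R = A/P = 5.87/6.854 = 0.8564 m.
Rearranging Manning's equation: n = (1/Q) A R^(2/3) S^(1/2) = (1/21.2) × 5.87 × 0.8564^(2/3) × √0.01 = 0.025.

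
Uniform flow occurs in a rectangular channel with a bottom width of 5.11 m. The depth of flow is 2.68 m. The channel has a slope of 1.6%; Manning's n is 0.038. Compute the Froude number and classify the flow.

subcritical

Flow area A = b·y = 5.11 × 2.68 = 13.69 m². Wetted perimeter P = b + 2y = 5.11 + 2×2.68 = 10.47 m.
Hydraulic radius R = A/P = 13.69/10.47 = 1.308 m.
V = (1/n) R^(2/3) √S = (1/0.038) × 1.308^(2/3) × √0.016 = 3.981 m/s. Hydraulic depth D_h = A/T = 13.69/5.11 = 2.68 m.
Froude number Fr = V/√(g·D_h) = 3.981/√(9.81×2.68) = 0.776, which is less than 1, so the flow is subcritical.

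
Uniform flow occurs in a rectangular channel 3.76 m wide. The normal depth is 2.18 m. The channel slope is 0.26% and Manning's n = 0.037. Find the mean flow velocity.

Flow area A = b·y = 3.76 × 2.18 = 8.197 m². Wetted perimeter P = b + 2y = 3.76 + 2×2.18 = 8.12 m.
Hydraulic radius R = A/P = 8.197/8.12 = 1.009 m.
From Manning's equation, V = (1/n) R^(2/3) S^(1/2) = (1/0.037) × 1.009^(2/3) × 0.0026^(1/2) = 1.39 m/s.

V = 1.39 m/s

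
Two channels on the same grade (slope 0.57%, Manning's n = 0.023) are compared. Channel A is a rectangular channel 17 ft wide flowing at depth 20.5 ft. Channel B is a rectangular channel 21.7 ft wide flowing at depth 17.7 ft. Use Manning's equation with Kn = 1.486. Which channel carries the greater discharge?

channel B

Channel A: Flow area A = b·y = 17 × 20.5 = 348.5 ft². Wetted perimeter P = b + 2y = 17 + 2×20.5 = 58 ft. Hydraulic radius R = A/P = 348.5/58 = 6.009 ft. Q_A = (1.486/0.023)·348.5·6.009^(2/3)·√0.0057 = 5618 ft³/s.
Channel B: Flow area A = b·y = 21.7 × 17.7 = 384.1 ft². Wetted perimeter P = b + 2y = 21.7 + 2×17.7 = 57.1 ft. Hydraulic radius R = A/P = 384.1/57.1 = 6.727 ft. Q_B = (1.486/0.023)·384.1·6.727^(2/3)·√0.0057 = 6676 ft³/s.
Q_A = 5618 ft³/s vs Q_B = 6676 ft³/s, so channel B carries more.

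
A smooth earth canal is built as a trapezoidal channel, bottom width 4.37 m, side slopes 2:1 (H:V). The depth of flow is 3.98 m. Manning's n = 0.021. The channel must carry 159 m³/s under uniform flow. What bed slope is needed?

S = 0.0016

With bottom width b = 4.37 m and side slope z = 2: A = (b + zy)y = (4.37 + 2×3.98)×3.98 = 49.07 m²; P = b + 2y√(1+z²) = 4.37 + 2×3.98×2.236 = 22.17 m.
Hydraulic radius R = A/P = 49.07/22.17 = 2.214 m.
From Manning's equation, S = [nQ / (1 A R^(2/3))]² = [0.021 × 159 / (1 × 49.07 × 2.214^(2/3))]² = 0.0016.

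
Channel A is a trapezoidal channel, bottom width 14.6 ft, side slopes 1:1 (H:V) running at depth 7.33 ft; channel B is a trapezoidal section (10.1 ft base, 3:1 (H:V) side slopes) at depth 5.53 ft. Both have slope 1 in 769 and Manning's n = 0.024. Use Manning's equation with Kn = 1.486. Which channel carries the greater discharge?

channel A

Channel A: With bottom width b = 14.6 ft and side slope z = 1: A = (b + zy)y = (14.6 + 1×7.33)×7.33 = 160.7 ft²; P = b + 2y√(1+z²) = 14.6 + 2×7.33×1.414 = 35.33 ft. Hydraulic radius R = A/P = 160.7/35.33 = 4.55 ft. Q_A = (1.486/0.024)·160.7·4.55^(2/3)·√0.0013 = 985.4 ft³/s.
Channel B: With bottom width b = 10.1 ft and side slope z = 3: A = (b + zy)y = (10.1 + 3×5.53)×5.53 = 147.6 ft²; P = b + 2y√(1+z²) = 10.1 + 2×5.53×3.162 = 45.07 ft. Hydraulic radius R = A/P = 147.6/45.07 = 3.274 ft. Q_B = (1.486/0.024)·147.6·3.274^(2/3)·√0.0013 = 726.7 ft³/s.
Q_A = 985.4 ft³/s vs Q_B = 726.7 ft³/s, so channel A carries more.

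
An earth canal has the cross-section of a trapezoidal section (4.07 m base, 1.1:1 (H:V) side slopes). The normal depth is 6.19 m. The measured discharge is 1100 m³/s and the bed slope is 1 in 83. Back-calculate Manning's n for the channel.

n = 0.014

With bottom width b = 4.07 m and side slope z = 1.1: A = (b + zy)y = (4.07 + 1.1×6.19)×6.19 = 67.34 m²; P = b + 2y√(1+z²) = 4.07 + 2×6.19×1.487 = 22.47 m.
Hydraulic radius R = A/P = 67.34/22.47 = 2.996 m.
Rearranging Manning's equation: n = (1/Q) A R^(2/3) S^(1/2) = (1/1100) × 67.34 × 2.996^(2/3) × √0.01205 = 0.014.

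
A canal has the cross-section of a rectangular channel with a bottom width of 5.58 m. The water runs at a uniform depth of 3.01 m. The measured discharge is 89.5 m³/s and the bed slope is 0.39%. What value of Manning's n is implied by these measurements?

Flow area A = b·y = 5.58 × 3.01 = 16.8 m². Wetted perimeter P = b + 2y = 5.58 + 2×3.01 = 11.6 m.
Hydraulic radius R = A/P = 16.8/11.6 = 1.448 m.
Rearranging Manning's equation: n = (1/Q) A R^(2/3) S^(1/2) = (1/89.5) × 16.8 × 1.448^(2/3) × √0.0039 = 0.015.

n = 0.015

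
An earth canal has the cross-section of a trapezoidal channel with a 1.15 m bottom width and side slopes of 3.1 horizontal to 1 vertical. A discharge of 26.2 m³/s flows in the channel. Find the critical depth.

At critical depth, Q² T / (g A³) = 1, i.e. A³/T = Q²/g = 26.2²/9.81 = 69.97.
Trying y = 1.81 m: A³/T = 148.1 — too large.
Trying y = 1.18 m: A³/T = 21.57 — too small.
Trying y = 1.54 m: A³/T = 70.97 — close enough.

y_c = 1.54 m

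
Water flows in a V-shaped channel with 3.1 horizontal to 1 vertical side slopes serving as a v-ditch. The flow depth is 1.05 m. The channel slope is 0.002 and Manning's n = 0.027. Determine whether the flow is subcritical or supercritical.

subcritical

For a triangular section with side slope z = 3.1: A = zy² = 3.1×1.05² = 3.418 m²; P = 2y√(1+z²) = 2×1.05×3.257 = 6.84 m.
Hydraulic radius R = A/P = 3.418/6.84 = 0.4996 m.
V = (1/n) R^(2/3) √S = (1/0.027) × 0.4996^(2/3) × √0.002 = 1.043 m/s. Hydraulic depth D_h = A/T = 3.418/6.51 = 0.525 m.
Froude number Fr = V/√(g·D_h) = 1.043/√(9.81×0.525) = 0.46, which is less than 1, so the flow is subcritical.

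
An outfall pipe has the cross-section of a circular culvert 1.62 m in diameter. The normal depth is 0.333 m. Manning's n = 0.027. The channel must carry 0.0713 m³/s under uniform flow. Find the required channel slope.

S = 0.00034

For a circular section of diameter D = 1.62 m at depth y = 0.333 m, the central angle is θ = 2 arccos(1 − 2y/D) = 1.882 rad. Then A = (D²/8)(θ − sin θ) = 0.3052 m² and P = Dθ/2 = 1.525 m.
Hydraulic radius R = A/P = 0.3052/1.525 = 0.2002 m.
From Manning's equation, S = [nQ / (1 A R^(2/3))]² = [0.027 × 0.0713 / (1 × 0.3052 × 0.2002^(2/3))]² = 0.00034.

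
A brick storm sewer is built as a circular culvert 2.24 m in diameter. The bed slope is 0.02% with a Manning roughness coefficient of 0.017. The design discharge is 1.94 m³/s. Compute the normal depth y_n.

Manning's equation rearranged: A R^(2/3) = nQ / (1·√S) = 0.017 × 1.94 / (√0.0002) = 2.332.
Try y = 1.77 m: A R^(2/3) = 2.585 — too large.
Try y = 1.23 m: A R^(2/3) = 1.564 — too small.
Try y = 1.62 m: A R^(2/3) = 2.337 — matches.

y_n = 1.62 m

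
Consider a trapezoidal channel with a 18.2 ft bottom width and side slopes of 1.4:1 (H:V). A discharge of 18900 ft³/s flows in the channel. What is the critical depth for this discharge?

At critical depth, Q² T / (g A³) = 1, i.e. A³/T = Q²/g = 18900²/32.2 = 11090000.
At y = 23.8 ft: A³/T = 21730000 — high.
At y = 16.8 ft: A³/T = 5278000 — low.
At y = 20.2 ft: A³/T = 11070000 — ≈ 11090000.

y_c = 20.2 ft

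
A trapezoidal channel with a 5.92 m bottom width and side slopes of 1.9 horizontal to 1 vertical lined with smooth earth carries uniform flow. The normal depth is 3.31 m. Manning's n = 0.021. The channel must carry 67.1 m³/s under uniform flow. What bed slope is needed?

With bottom width b = 5.92 m and side slope z = 1.9: A = (b + zy)y = (5.92 + 1.9×3.31)×3.31 = 40.41 m²; P = b + 2y√(1+z²) = 5.92 + 2×3.31×2.147 = 20.13 m.
Hydraulic radius R = A/P = 40.41/20.13 = 2.007 m.
From Manning's equation, S = [nQ / (1 A R^(2/3))]² = [0.021 × 67.1 / (1 × 40.41 × 2.007^(2/3))]² = 0.00048.

S = 0.00048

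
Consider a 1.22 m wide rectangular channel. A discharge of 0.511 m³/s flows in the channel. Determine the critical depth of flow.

For a rectangular channel, critical depth y_c = (q²/g)^(1/3) where q = Q/b = 0.511/1.22 = 0.4189 m²/s.
So y_c = (0.4189²/9.81)^(1/3) = 0.262 m.

y_c = 0.262 m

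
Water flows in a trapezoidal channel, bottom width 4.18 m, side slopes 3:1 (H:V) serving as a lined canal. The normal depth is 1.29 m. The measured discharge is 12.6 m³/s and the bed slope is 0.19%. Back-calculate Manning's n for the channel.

n = 0.032

With bottom width b = 4.18 m and side slope z = 3: A = (b + zy)y = (4.18 + 3×1.29)×1.29 = 10.38 m²; P = b + 2y√(1+z²) = 4.18 + 2×1.29×3.162 = 12.34 m.
Hydraulic radius R = A/P = 10.38/12.34 = 0.8416 m.
Rearranging Manning's equation: n = (1/Q) A R^(2/3) S^(1/2) = (1/12.6) × 10.38 × 0.8416^(2/3) × √0.0019 = 0.032.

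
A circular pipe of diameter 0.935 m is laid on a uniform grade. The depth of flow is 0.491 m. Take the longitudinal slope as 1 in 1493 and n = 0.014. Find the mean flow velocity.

V = 0.716 m/s

For a circular section of diameter D = 0.935 m at depth y = 0.491 m, the central angle is θ = 2 arccos(1 − 2y/D) = 3.242 rad. Then A = (D²/8)(θ − sin θ) = 0.3653 m² and P = Dθ/2 = 1.516 m.
Hydraulic radius R = A/P = 0.3653/1.516 = 0.241 m.
From Manning's equation, V = (1/n) R^(2/3) S^(1/2) = (1/0.014) × 0.241^(2/3) × 0.0006698^(1/2) = 0.716 m/s.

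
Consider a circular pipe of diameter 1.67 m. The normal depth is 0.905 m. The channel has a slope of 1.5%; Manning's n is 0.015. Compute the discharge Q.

For a circular section of diameter D = 1.67 m at depth y = 0.905 m, the central angle is θ = 2 arccos(1 − 2y/D) = 3.309 rad. Then A = (D²/8)(θ − sin θ) = 1.212 m² and P = Dθ/2 = 2.763 m.
Hydraulic radius R = A/P = 1.212/2.763 = 0.4386 m.
Manning's equation: Q = (1/n) A R^(2/3) S^(1/2) = (1/0.015) × 1.212 × 0.4386^(2/3) × 0.015^(1/2) = 5.71 m³/s.

Q = 5.71 m³/s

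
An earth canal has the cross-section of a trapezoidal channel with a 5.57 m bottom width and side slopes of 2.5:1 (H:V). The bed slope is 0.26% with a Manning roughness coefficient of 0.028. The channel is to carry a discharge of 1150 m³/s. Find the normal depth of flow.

Manning's equation rearranged: A R^(2/3) = nQ / (1·√S) = 0.028 × 1150 / (√0.0026) = 631.5.
At y = 10.1 m: A R^(2/3) = 933.3 — over.
At y = 6.08 m: A R^(2/3) = 279.7 — short.
At y = 8.59 m: A R^(2/3) = 631.6 — ≈ 631.5.

y_n = 8.59 m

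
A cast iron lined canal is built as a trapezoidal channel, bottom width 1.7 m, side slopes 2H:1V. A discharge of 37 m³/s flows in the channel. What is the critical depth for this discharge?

y_c = 1.96 m

At critical depth, Q² T / (g A³) = 1, i.e. A³/T = Q²/g = 37²/9.81 = 139.6.
At y = 1.51 m: A³/T = 46.78 — too small.
At y = 2.37 m: A³/T = 318 — too large.
At y = 1.96 m: A³/T = 140.1 — matches.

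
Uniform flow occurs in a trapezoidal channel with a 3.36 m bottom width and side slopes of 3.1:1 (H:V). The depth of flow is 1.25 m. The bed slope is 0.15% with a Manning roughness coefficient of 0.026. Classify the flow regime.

subcritical

With bottom width b = 3.36 m and side slope z = 3.1: A = (b + zy)y = (3.36 + 3.1×1.25)×1.25 = 9.044 m²; P = b + 2y√(1+z²) = 3.36 + 2×1.25×3.257 = 11.5 m.
Hydraulic radius R = A/P = 9.044/11.5 = 0.7862 m.
V = (1/n) R^(2/3) √S = (1/0.026) × 0.7862^(2/3) × √0.0015 = 1.269 m/s. Hydraulic depth D_h = A/T = 9.044/11.11 = 0.814 m.
Froude number Fr = V/√(g·D_h) = 1.269/√(9.81×0.814) = 0.449, which is less than 1, so the flow is subcritical.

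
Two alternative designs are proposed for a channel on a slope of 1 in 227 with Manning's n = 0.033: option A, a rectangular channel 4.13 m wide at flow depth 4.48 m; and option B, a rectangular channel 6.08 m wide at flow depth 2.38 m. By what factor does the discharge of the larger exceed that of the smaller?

Channel A: Flow area A = b·y = 4.13 × 4.48 = 18.5 m². Wetted perimeter P = b + 2y = 4.13 + 2×4.48 = 13.09 m. Hydraulic radius R = A/P = 18.5/13.09 = 1.413 m. Q_A = (1/0.033)·18.5·1.413^(2/3)·√0.004405 = 46.87 m³/s.
Channel B: Flow area A = b·y = 6.08 × 2.38 = 14.47 m². Wetted perimeter P = b + 2y = 6.08 + 2×2.38 = 10.84 m. Hydraulic radius R = A/P = 14.47/10.84 = 1.335 m. Q_B = (1/0.033)·14.47·1.335^(2/3)·√0.004405 = 35.28 m³/s.
The larger discharge is 46.87 m³/s and the smaller is 35.28 m³/s; the ratio is 1.33.

1.33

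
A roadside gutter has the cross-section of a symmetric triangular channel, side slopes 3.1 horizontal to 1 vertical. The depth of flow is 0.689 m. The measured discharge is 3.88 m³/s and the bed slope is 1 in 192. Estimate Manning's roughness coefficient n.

n = 0.013

For a triangular section with side slope z = 3.1: A = zy² = 3.1×0.689² = 1.472 m²; P = 2y√(1+z²) = 2×0.689×3.257 = 4.489 m.
Hydraulic radius R = A/P = 1.472/4.489 = 0.3279 m.
Rearranging Manning's equation: n = (1/Q) A R^(2/3) S^(1/2) = (1/3.88) × 1.472 × 0.3279^(2/3) × √0.005208 = 0.013.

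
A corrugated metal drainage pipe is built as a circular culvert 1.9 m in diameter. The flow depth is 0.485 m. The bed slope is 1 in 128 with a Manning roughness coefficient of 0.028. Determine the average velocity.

For a circular section of diameter D = 1.9 m at depth y = 0.485 m, the central angle is θ = 2 arccos(1 − 2y/D) = 2.119 rad. Then A = (D²/8)(θ − sin θ) = 0.5708 m² and P = Dθ/2 = 2.013 m.
Hydraulic radius R = A/P = 0.5708/2.013 = 0.2836 m.
From Manning's equation, V = (1/n) R^(2/3) S^(1/2) = (1/0.028) × 0.2836^(2/3) × 0.007812^(1/2) = 1.36 m/s.

V = 1.36 m/s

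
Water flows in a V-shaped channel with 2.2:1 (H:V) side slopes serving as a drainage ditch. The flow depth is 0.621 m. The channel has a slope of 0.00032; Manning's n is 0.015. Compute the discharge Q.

For a triangular section with side slope z = 2.2: A = zy² = 2.2×0.621² = 0.8484 m²; P = 2y√(1+z²) = 2×0.621×2.417 = 3.001 m.
Hydraulic radius R = A/P = 0.8484/3.001 = 0.2827 m.
Manning's equation: Q = (1/n) A R^(2/3) S^(1/2) = (1/0.015) × 0.8484 × 0.2827^(2/3) × 0.00032^(1/2) = 0.436 m³/s.

Q = 0.436 m³/s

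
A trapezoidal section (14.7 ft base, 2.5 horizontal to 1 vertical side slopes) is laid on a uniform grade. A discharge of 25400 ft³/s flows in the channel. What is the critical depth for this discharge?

At critical depth, Q² T / (g A³) = 1, i.e. A³/T = Q²/g = 25400²/32.2 = 20040000.
Try y = 17.8 ft: A³/T = 11280000 — short.
Try y = 20.3 ft: A³/T = 20180000 — close enough.

y_c = 20.3 ft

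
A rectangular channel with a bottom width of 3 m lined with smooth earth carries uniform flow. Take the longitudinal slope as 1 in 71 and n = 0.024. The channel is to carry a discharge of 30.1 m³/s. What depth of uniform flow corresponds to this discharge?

Manning's equation rearranged: A R^(2/3) = nQ / (1·√S) = 0.024 × 30.1 / (√0.01408) = 6.087.
Trying y = 1.5 m: A R^(2/3) = 3.715 — low.
Trying y = 2.52 m: A R^(2/3) = 7.256 — high.
Trying y = 2.19 m: A R^(2/3) = 6.08 — ≈ 6.087.

y_n = 2.19 m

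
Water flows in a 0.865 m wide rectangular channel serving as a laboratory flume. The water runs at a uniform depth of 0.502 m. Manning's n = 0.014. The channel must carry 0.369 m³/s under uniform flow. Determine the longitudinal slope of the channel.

Flow area A = b·y = 0.865 × 0.502 = 0.4342 m². Wetted perimeter P = b + 2y = 0.865 + 2×0.502 = 1.869 m.
Hydraulic radius R = A/P = 0.4342/1.869 = 0.2323 m.
From Manning's equation, S = [nQ / (1 A R^(2/3))]² = [0.014 × 0.369 / (1 × 0.4342 × 0.2323^(2/3))]² = 0.000991.

S = 0.000991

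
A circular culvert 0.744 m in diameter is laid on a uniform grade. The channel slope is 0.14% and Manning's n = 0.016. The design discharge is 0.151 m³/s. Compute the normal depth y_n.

Manning's equation rearranged: A R^(2/3) = nQ / (1·√S) = 0.016 × 0.151 / (√0.0014) = 0.06457.
Try y = 0.286 m: A R^(2/3) = 0.04437 — low.
Try y = 0.425 m: A R^(2/3) = 0.08816 — high.
Try y = 0.352 m: A R^(2/3) = 0.06442 — matches.

y_n = 0.352 m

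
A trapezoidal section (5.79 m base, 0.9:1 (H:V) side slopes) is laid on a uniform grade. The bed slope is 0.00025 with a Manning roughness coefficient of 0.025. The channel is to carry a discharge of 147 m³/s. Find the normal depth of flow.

y_n = 7.67 m

Manning's equation rearranged: A R^(2/3) = nQ / (1·√S) = 0.025 × 147 / (√0.00025) = 232.4.
Try y = 8.95 m: A R^(2/3) = 319.9 — over.
Try y = 5.58 m: A R^(2/3) = 122.7 — short.
Try y = 7.67 m: A R^(2/3) = 232.2 — matches.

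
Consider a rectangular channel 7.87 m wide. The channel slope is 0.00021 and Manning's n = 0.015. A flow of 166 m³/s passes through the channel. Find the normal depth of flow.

y_n = 10.8 m

Manning's equation rearranged: A R^(2/3) = nQ / (1·√S) = 0.015 × 166 / (√0.00021) = 171.8.
Try y = 11.8 m: A R^(2/3) = 191.1 — too large.
Try y = 10.8 m: A R^(2/3) = 172.2 — matches.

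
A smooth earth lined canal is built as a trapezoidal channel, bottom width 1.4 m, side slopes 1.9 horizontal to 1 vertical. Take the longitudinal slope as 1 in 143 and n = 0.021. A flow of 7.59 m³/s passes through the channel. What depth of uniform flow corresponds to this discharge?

Manning's equation rearranged: A R^(2/3) = nQ / (1·√S) = 0.021 × 7.59 / (√0.006993) = 1.906.
Try y = 1.04 m: A R^(2/3) = 2.494 — high.
Try y = 0.787 m: A R^(2/3) = 1.391 — low.
Try y = 0.916 m: A R^(2/3) = 1.906 — ≈ 1.906.

y_n = 0.916 m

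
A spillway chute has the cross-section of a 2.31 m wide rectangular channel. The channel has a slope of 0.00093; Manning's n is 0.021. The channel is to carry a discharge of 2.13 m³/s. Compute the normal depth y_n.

y_n = 0.972 m

Manning's equation rearranged: A R^(2/3) = nQ / (1·√S) = 0.021 × 2.13 / (√0.00093) = 1.467.
At y = 1.14 m: A R^(2/3) = 1.818 — over.
At y = 0.777 m: A R^(2/3) = 1.077 — short.
At y = 0.972 m: A R^(2/3) = 1.466 — ≈ 1.467.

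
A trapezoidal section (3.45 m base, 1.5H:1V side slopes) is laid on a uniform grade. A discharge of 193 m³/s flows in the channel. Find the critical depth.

y_c = 4.08 m

At critical depth, Q² T / (g A³) = 1, i.e. A³/T = Q²/g = 193²/9.81 = 3797.
At y = 4.5 m: A³/T = 5705 — over.
At y = 4.08 m: A³/T = 3794 — matches.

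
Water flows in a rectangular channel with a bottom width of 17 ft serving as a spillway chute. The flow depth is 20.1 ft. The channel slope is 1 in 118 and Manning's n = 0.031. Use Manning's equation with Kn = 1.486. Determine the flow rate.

Flow area A = b·y = 17 × 20.1 = 341.7 ft². Wetted perimeter P = b + 2y = 17 + 2×20.1 = 57.2 ft.
Hydraulic radius R = A/P = 341.7/57.2 = 5.974 ft.
Manning's equation: Q = (1.486/n) A R^(2/3) S^(1/2) = (1.486/0.031) × 341.7 × 5.974^(2/3) × 0.008475^(1/2) = 4960 ft³/s.

Q = 4960 ft³/s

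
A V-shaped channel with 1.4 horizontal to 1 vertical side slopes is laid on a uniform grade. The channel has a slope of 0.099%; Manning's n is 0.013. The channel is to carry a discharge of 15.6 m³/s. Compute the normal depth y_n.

Manning's equation rearranged: A R^(2/3) = nQ / (1·√S) = 0.013 × 15.6 / (√0.00099) = 6.445.
Trying y = 1.75 m: A R^(2/3) = 3.419 — too small.
Trying y = 2.22 m: A R^(2/3) = 6.447 — ≈ 6.445.

y_n = 2.22 m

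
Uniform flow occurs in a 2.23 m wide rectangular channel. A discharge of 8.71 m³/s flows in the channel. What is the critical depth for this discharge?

For a rectangular channel, critical depth y_c = (q²/g)^(1/3) where q = Q/b = 8.71/2.23 = 3.906 m²/s.
So y_c = (3.906²/9.81)^(1/3) = 1.16 m.

y_c = 1.16 m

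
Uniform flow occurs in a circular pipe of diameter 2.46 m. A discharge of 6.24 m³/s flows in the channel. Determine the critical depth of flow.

y_c = 1.13 m

At critical depth, Q² T / (g A³) = 1, i.e. A³/T = Q²/g = 6.24²/9.81 = 3.969.
Try y = 0.794 m: A³/T = 1.015 — short.
Try y = 1.13 m: A³/T = 3.945 — close enough.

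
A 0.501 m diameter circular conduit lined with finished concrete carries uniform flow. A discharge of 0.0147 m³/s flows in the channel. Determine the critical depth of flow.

At critical depth, Q² T / (g A³) = 1, i.e. A³/T = Q²/g = 0.0147²/9.81 = 0.00002203.
Try y = 0.0543 m: A³/T = 0.000004941 — low.
Try y = 0.0958 m: A³/T = 0.00004627 — high.
Try y = 0.0793 m: A³/T = 0.00002202 — matches.

y_c = 0.0793 m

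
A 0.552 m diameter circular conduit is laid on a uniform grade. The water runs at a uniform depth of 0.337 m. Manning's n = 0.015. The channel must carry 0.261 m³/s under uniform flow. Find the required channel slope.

For a circular section of diameter D = 0.552 m at depth y = 0.337 m, the central angle is θ = 2 arccos(1 − 2y/D) = 3.587 rad. Then A = (D²/8)(θ − sin θ) = 0.1531 m² and P = Dθ/2 = 0.9901 m.
Hydraulic radius R = A/P = 0.1531/0.9901 = 0.1546 m.
From Manning's equation, S = [nQ / (1 A R^(2/3))]² = [0.015 × 0.261 / (1 × 0.1531 × 0.1546^(2/3))]² = 0.00789.

S = 0.00789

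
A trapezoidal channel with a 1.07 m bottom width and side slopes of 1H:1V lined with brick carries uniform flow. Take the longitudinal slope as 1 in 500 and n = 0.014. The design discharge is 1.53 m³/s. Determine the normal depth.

Manning's equation rearranged: A R^(2/3) = nQ / (1·√S) = 0.014 × 1.53 / (√0.002) = 0.479.
Try y = 0.489 m: A R^(2/3) = 0.3498 — too small.
Try y = 0.581 m: A R^(2/3) = 0.4796 — close enough.

y_n = 0.581 m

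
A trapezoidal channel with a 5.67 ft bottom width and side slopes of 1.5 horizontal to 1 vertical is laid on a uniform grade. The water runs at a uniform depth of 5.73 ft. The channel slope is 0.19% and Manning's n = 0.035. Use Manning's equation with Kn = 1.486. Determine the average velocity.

V = 3.94 ft/s

With bottom width b = 5.67 ft and side slope z = 1.5: A = (b + zy)y = (5.67 + 1.5×5.73)×5.73 = 81.74 ft²; P = b + 2y√(1+z²) = 5.67 + 2×5.73×1.803 = 26.33 ft.
Hydraulic radius R = A/P = 81.74/26.33 = 3.104 ft.
From Manning's equation, V = (1.486/n) R^(2/3) S^(1/2) = (1.486/0.035) × 3.104^(2/3) × 0.0019^(1/2) = 3.94 ft/s.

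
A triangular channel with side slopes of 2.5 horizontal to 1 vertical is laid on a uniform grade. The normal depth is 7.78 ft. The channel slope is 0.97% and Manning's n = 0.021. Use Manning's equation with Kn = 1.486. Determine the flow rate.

Q = 2480 ft³/s

For a triangular section with side slope z = 2.5: A = zy² = 2.5×7.78² = 151.3 ft²; P = 2y√(1+z²) = 2×7.78×2.693 = 41.9 ft.
Hydraulic radius R = A/P = 151.3/41.9 = 3.612 ft.
Manning's equation: Q = (1.486/n) A R^(2/3) S^(1/2) = (1.486/0.021) × 151.3 × 3.612^(2/3) × 0.0097^(1/2) = 2480 ft³/s.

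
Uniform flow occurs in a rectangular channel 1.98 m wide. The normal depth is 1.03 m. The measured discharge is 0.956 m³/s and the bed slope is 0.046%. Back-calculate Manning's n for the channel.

Flow area A = b·y = 1.98 × 1.03 = 2.039 m². Wetted perimeter P = b + 2y = 1.98 + 2×1.03 = 4.04 m.
Hydraulic radius R = A/P = 2.039/4.04 = 0.5048 m.
Rearranging Manning's equation: n = (1/Q) A R^(2/3) S^(1/2) = (1/0.956) × 2.039 × 0.5048^(2/3) × √0.00046 = 0.029.

n = 0.029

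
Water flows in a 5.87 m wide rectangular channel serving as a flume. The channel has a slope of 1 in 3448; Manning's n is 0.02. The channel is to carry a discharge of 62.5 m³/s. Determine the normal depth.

y_n = 7.59 m

Manning's equation rearranged: A R^(2/3) = nQ / (1·√S) = 0.02 × 62.5 / (√0.00029) = 73.4.
At y = 8.91 m: A R^(2/3) = 88.68 — high.
At y = 6.65 m: A R^(2/3) = 62.71 — low.
At y = 7.59 m: A R^(2/3) = 73.45 — matches.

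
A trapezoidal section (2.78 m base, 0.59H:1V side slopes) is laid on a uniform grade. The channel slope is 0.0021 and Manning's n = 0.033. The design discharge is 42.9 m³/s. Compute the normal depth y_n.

y_n = 4.11 m

Manning's equation rearranged: A R^(2/3) = nQ / (1·√S) = 0.033 × 42.9 / (√0.0021) = 30.89.
Try y = 3.22 m: A R^(2/3) = 19.47 — too small.
Try y = 4.72 m: A R^(2/3) = 40.46 — too large.
Try y = 4.11 m: A R^(2/3) = 30.9 — close enough.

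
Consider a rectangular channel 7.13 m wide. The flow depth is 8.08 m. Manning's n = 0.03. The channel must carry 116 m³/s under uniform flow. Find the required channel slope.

Flow area A = b·y = 7.13 × 8.08 = 57.61 m². Wetted perimeter P = b + 2y = 7.13 + 2×8.08 = 23.29 m.
Hydraulic radius R = A/P = 57.61/23.29 = 2.474 m.
From Manning's equation, S = [nQ / (1 A R^(2/3))]² = [0.03 × 116 / (1 × 57.61 × 2.474^(2/3))]² = 0.00109.

S = 0.00109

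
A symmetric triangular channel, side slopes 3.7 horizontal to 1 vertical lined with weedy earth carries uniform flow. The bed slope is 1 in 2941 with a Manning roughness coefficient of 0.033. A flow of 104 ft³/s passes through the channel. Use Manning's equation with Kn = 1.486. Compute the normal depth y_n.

Manning's equation rearranged: A R^(2/3) = nQ / (1.486·√S) = 0.033 × 104 / (1.486 × √0.00034) = 125.2.
Try y = 3.2 ft: A R^(2/3) = 50.63 — too small.
Try y = 5.19 ft: A R^(2/3) = 183.8 — too large.
Try y = 4.49 ft: A R^(2/3) = 124.9 — matches.

y_n = 4.49 ft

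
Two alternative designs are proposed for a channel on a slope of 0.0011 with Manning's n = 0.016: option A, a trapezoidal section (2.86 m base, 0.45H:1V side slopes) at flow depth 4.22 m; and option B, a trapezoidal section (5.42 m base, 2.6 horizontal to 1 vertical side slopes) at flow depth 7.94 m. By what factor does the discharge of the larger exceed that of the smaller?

Channel A: With bottom width b = 2.86 m and side slope z = 0.45: A = (b + zy)y = (2.86 + 0.45×4.22)×4.22 = 20.08 m²; P = b + 2y√(1+z²) = 2.86 + 2×4.22×1.097 = 12.12 m. Hydraulic radius R = A/P = 20.08/12.12 = 1.658 m. Q_A = (1/0.016)·20.08·1.658^(2/3)·√0.0011 = 58.31 m³/s.
Channel B: With bottom width b = 5.42 m and side slope z = 2.6: A = (b + zy)y = (5.42 + 2.6×7.94)×7.94 = 206.9 m²; P = b + 2y√(1+z²) = 5.42 + 2×7.94×2.786 = 49.66 m. Hydraulic radius R = A/P = 206.9/49.66 = 4.168 m. Q_B = (1/0.016)·206.9·4.168^(2/3)·√0.0011 = 1111 m³/s.
The larger discharge is 1111 m³/s and the smaller is 58.31 m³/s; the ratio is 19.1.

19.1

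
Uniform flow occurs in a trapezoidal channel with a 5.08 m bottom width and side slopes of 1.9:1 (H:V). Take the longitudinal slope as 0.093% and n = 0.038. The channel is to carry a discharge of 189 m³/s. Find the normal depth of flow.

Manning's equation rearranged: A R^(2/3) = nQ / (1·√S) = 0.038 × 189 / (√0.00093) = 235.5.
Try y = 7.13 m: A R^(2/3) = 318.9 — too large.
Try y = 4.94 m: A R^(2/3) = 139.2 — too small.
Try y = 6.25 m: A R^(2/3) = 235.8 — matches.

y_n = 6.25 m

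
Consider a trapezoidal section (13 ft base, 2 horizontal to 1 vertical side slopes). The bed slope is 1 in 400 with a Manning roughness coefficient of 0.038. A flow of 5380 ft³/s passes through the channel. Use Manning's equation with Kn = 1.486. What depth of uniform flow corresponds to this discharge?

Manning's equation rearranged: A R^(2/3) = nQ / (1.486·√S) = 0.038 × 5380 / (1.486 × √0.0025) = 2752.
Trying y = 17.8 ft: A R^(2/3) = 3837 — too large.
Trying y = 15.4 ft: A R^(2/3) = 2752 — matches.

y_n = 15.4 ft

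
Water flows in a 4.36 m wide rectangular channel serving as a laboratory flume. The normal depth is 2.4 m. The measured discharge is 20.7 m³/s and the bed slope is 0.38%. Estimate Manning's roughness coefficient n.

n = 0.0341

Flow area A = b·y = 4.36 × 2.4 = 10.46 m². Wetted perimeter P = b + 2y = 4.36 + 2×2.4 = 9.16 m.
Hydraulic radius R = A/P = 10.46/9.16 = 1.142 m.
Rearranging Manning's equation: n = (1/Q) A R^(2/3) S^(1/2) = (1/20.7) × 10.46 × 1.142^(2/3) × √0.0038 = 0.0341.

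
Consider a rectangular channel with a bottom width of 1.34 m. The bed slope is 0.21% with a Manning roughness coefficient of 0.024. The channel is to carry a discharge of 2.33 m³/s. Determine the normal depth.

y_n = 1.52 m

Manning's equation rearranged: A R^(2/3) = nQ / (1·√S) = 0.024 × 2.33 / (√0.0021) = 1.22.
At y = 1.12 m: A R^(2/3) = 0.8407 — too small.
At y = 1.52 m: A R^(2/3) = 1.223 — close enough.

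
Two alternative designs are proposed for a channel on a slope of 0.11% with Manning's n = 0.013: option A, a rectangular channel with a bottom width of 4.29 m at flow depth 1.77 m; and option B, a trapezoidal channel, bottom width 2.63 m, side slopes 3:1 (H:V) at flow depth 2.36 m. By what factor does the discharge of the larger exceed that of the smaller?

Channel A: Flow area A = b·y = 4.29 × 1.77 = 7.593 m². Wetted perimeter P = b + 2y = 4.29 + 2×1.77 = 7.83 m. Hydraulic radius R = A/P = 7.593/7.83 = 0.9698 m. Q_A = (1/0.013)·7.593·0.9698^(2/3)·√0.0011 = 18.98 m³/s.
Channel B: With bottom width b = 2.63 m and side slope z = 3: A = (b + zy)y = (2.63 + 3×2.36)×2.36 = 22.92 m²; P = b + 2y√(1+z²) = 2.63 + 2×2.36×3.162 = 17.56 m. Hydraulic radius R = A/P = 22.92/17.56 = 1.305 m. Q_B = (1/0.013)·22.92·1.305^(2/3)·√0.0011 = 69.83 m³/s.
The larger discharge is 69.83 m³/s and the smaller is 18.98 m³/s; the ratio is 3.68.

3.68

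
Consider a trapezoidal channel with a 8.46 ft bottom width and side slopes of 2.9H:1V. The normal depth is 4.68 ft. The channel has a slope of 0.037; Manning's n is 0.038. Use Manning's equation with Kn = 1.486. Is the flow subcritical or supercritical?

supercritical

With bottom width b = 8.46 ft and side slope z = 2.9: A = (b + zy)y = (8.46 + 2.9×4.68)×4.68 = 103.1 ft²; P = b + 2y√(1+z²) = 8.46 + 2×4.68×3.068 = 37.17 ft.
Hydraulic radius R = A/P = 103.1/37.17 = 2.774 ft.
V = (1.486/n) R^(2/3) √S = (1.486/0.038) × 2.774^(2/3) × √0.037 = 14.85 ft/s. Hydraulic depth D_h = A/T = 103.1/35.6 = 2.896 ft.
Froude number Fr = V/√(g·D_h) = 14.85/√(32.2×2.896) = 1.54, which is greater than 1, so the flow is supercritical.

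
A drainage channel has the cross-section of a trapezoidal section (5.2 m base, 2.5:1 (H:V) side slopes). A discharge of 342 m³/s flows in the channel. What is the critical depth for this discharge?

y_c = 4.29 m

At critical depth, Q² T / (g A³) = 1, i.e. A³/T = Q²/g = 342²/9.81 = 11920.
Try y = 5.41 m: A³/T = 32230 — high.
Try y = 3.7 m: A³/T = 6449 — low.
Try y = 4.29 m: A³/T = 11970 — matches.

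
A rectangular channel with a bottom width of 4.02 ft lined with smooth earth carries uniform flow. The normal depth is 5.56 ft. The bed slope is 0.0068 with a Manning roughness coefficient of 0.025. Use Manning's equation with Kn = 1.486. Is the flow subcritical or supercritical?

Flow area A = b·y = 4.02 × 5.56 = 22.35 ft². Wetted perimeter P = b + 2y = 4.02 + 2×5.56 = 15.14 ft.
Hydraulic radius R = A/P = 22.35/15.14 = 1.476 ft.
V = (1.486/n) R^(2/3) √S = (1.486/0.025) × 1.476^(2/3) × √0.0068 = 6.355 ft/s. Hydraulic depth D_h = A/T = 22.35/4.02 = 5.56 ft.
Froude number Fr = V/√(g·D_h) = 6.355/√(32.2×5.56) = 0.475, which is less than 1, so the flow is subcritical.

subcritical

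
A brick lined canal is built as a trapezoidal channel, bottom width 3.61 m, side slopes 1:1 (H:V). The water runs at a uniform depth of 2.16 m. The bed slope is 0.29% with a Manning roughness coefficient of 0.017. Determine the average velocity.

V = 3.74 m/s

With bottom width b = 3.61 m and side slope z = 1: A = (b + zy)y = (3.61 + 1×2.16)×2.16 = 12.46 m²; P = b + 2y√(1+z²) = 3.61 + 2×2.16×1.414 = 9.719 m.
Hydraulic radius R = A/P = 12.46/9.719 = 1.282 m.
From Manning's equation, V = (1/n) R^(2/3) S^(1/2) = (1/0.017) × 1.282^(2/3) × 0.0029^(1/2) = 3.74 m/s.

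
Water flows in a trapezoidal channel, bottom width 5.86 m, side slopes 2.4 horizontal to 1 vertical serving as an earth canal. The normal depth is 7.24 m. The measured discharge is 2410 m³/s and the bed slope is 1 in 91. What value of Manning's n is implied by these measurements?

n = 0.018

With bottom width b = 5.86 m and side slope z = 2.4: A = (b + zy)y = (5.86 + 2.4×7.24)×7.24 = 168.2 m²; P = b + 2y√(1+z²) = 5.86 + 2×7.24×2.6 = 43.51 m.
Hydraulic radius R = A/P = 168.2/43.51 = 3.867 m.
Rearranging Manning's equation: n = (1/Q) A R^(2/3) S^(1/2) = (1/2410) × 168.2 × 3.867^(2/3) × √0.01099 = 0.018.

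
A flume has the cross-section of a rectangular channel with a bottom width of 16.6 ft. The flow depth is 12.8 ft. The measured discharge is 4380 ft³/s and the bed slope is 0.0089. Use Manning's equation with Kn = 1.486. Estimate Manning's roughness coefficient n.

Flow area A = b·y = 16.6 × 12.8 = 212.5 ft². Wetted perimeter P = b + 2y = 16.6 + 2×12.8 = 42.2 ft.
Hydraulic radius R = A/P = 212.5/42.2 = 5.035 ft.
Rearranging Manning's equation: n = (1.486/Q) A R^(2/3) S^(1/2) = (1.486/4380) × 212.5 × 5.035^(2/3) × √0.0089 = 0.02.

n = 0.02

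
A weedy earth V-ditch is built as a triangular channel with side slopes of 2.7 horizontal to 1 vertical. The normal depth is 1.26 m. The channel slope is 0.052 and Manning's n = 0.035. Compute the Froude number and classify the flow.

For a triangular section with side slope z = 2.7: A = zy² = 2.7×1.26² = 4.287 m²; P = 2y√(1+z²) = 2×1.26×2.879 = 7.256 m.
Hydraulic radius R = A/P = 4.287/7.256 = 0.5908 m.
V = (1/n) R^(2/3) √S = (1/0.035) × 0.5908^(2/3) × √0.052 = 4.587 m/s. Hydraulic depth D_h = A/T = 4.287/6.804 = 0.63 m.
Froude number Fr = V/√(g·D_h) = 4.587/√(9.81×0.63) = 1.85, which is greater than 1, so the flow is supercritical.

supercritical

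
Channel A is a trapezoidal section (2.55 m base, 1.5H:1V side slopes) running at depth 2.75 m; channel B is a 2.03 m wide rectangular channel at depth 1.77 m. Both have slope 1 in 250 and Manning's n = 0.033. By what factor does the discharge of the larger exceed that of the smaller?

8.86

Channel A: With bottom width b = 2.55 m and side slope z = 1.5: A = (b + zy)y = (2.55 + 1.5×2.75)×2.75 = 18.36 m²; P = b + 2y√(1+z²) = 2.55 + 2×2.75×1.803 = 12.47 m. Hydraulic radius R = A/P = 18.36/12.47 = 1.473 m. Q_A = (1/0.033)·18.36·1.473^(2/3)·√0.004 = 45.54 m³/s.
Channel B: Flow area A = b·y = 2.03 × 1.77 = 3.593 m². Wetted perimeter P = b + 2y = 2.03 + 2×1.77 = 5.57 m. Hydraulic radius R = A/P = 3.593/5.57 = 0.6451 m. Q_B = (1/0.033)·3.593·0.6451^(2/3)·√0.004 = 5.141 m³/s.
The larger discharge is 45.54 m³/s and the smaller is 5.141 m³/s; the ratio is 8.86.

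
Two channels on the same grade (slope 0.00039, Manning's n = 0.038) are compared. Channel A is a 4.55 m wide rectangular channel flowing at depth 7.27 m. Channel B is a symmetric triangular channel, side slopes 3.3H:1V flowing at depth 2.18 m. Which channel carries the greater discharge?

channel A

Channel A: Flow area A = b·y = 4.55 × 7.27 = 33.08 m². Wetted perimeter P = b + 2y = 4.55 + 2×7.27 = 19.09 m. Hydraulic radius R = A/P = 33.08/19.09 = 1.733 m. Q_A = (1/0.038)·33.08·1.733^(2/3)·√0.00039 = 24.8 m³/s.
Channel B: For a triangular section with side slope z = 3.3: A = zy² = 3.3×2.18² = 15.68 m²; P = 2y√(1+z²) = 2×2.18×3.448 = 15.03 m. Hydraulic radius R = A/P = 15.68/15.03 = 1.043 m. Q_B = (1/0.038)·15.68·1.043^(2/3)·√0.00039 = 8.383 m³/s.
Q_A = 24.8 m³/s vs Q_B = 8.383 m³/s, so channel A carries more.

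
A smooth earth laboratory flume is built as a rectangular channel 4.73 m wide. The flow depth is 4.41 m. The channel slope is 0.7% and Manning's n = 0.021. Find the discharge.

Flow area A = b·y = 4.73 × 4.41 = 20.86 m². Wetted perimeter P = b + 2y = 4.73 + 2×4.41 = 13.55 m.
Hydraulic radius R = A/P = 20.86/13.55 = 1.539 m.
Manning's equation: Q = (1/n) A R^(2/3) S^(1/2) = (1/0.021) × 20.86 × 1.539^(2/3) × 0.007^(1/2) = 111 m³/s.

Q = 111 m³/s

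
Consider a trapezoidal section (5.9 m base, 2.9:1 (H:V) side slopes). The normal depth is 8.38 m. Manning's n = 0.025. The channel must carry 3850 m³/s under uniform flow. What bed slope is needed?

S = 0.02

With bottom width b = 5.9 m and side slope z = 2.9: A = (b + zy)y = (5.9 + 2.9×8.38)×8.38 = 253.1 m²; P = b + 2y√(1+z²) = 5.9 + 2×8.38×3.068 = 57.31 m.
Hydraulic radius R = A/P = 253.1/57.31 = 4.416 m.
From Manning's equation, S = [nQ / (1 A R^(2/3))]² = [0.025 × 3850 / (1 × 253.1 × 4.416^(2/3))]² = 0.02.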